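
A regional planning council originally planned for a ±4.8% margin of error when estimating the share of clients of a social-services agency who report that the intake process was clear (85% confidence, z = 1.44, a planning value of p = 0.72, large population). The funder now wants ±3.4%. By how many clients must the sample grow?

At ±4.8%: n = 1.44² × 0.2016 / 0.048² ≈ 181.44 → 182.
At ±3.4%: n = 1.44² × 0.2016 / 0.034² ≈ 361.62 → 362.
Additional respondents: 362 − 182 = 180.

180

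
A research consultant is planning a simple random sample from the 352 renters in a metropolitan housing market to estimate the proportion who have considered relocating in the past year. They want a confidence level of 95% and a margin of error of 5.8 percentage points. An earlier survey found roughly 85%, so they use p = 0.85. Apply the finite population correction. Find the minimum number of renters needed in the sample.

104

For 95% confidence, z = 1.96.
Unadjusted: n₀ = 1.96² × 0.85 × 0.15 / 0.058² ≈ 145.60, so n₀ = 146.
Finite population correction with N = 352: n = n₀ / (1 + (n₀−1)/N) = 146 / (1 + 145/352) = 146 / 1.4119 ≈ 103.40.
Rounding up, n = 104.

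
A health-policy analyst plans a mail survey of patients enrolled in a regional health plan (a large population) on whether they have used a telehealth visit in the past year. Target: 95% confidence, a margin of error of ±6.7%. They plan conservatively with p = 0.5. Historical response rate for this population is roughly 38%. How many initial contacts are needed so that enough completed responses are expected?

For 95% confidence, z = 1.960.
Completed interviews needed: n₀ = 1.960² × 0.2500 / 0.067² ≈ 213.95 → 214.
At a 38% response rate, contacts needed = 214 / 0.38 ≈ 563.16 → 564.

564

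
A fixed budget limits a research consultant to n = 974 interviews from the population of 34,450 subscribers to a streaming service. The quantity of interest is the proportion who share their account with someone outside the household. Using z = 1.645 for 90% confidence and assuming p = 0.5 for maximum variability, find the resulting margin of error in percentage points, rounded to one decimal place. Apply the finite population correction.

Finite-population factor: (N−n)/(N−1) = (34450−974)/(34450−1) = 0.9718.
SE(p̂) = √[p(1−p)/n · (N−n)/(N−1)] = √[0.2500/974 × 0.9718] = 0.01579.
E = z × SE = 1.645 × 0.01579 = 0.02598 ≈ 2.6 percentage points.

2.6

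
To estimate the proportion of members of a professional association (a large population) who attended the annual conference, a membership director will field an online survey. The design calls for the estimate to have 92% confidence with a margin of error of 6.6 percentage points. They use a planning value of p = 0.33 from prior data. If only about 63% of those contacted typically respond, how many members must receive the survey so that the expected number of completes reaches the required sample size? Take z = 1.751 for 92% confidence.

248

Completed interviews needed: n₀ = 1.751² × 0.2211 / 0.066² ≈ 155.62 → 156.
At a 63% response rate, contacts needed = 156 / 0.63 ≈ 247.62 → 248.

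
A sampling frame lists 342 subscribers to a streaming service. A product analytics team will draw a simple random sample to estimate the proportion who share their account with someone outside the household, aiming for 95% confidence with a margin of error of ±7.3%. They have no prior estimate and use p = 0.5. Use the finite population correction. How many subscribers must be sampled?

For 95% confidence, z = 1.960.
Unadjusted: n₀ = 1.960² × 0.50 × 0.50 / 0.073² ≈ 180.22, so n₀ = 181.
Finite population correction with N = 342: n = n₀ / (1 + (n₀−1)/N) = 181 / (1 + 180/342) = 181 / 1.5263 ≈ 118.59.
Rounding up, n = 119.

119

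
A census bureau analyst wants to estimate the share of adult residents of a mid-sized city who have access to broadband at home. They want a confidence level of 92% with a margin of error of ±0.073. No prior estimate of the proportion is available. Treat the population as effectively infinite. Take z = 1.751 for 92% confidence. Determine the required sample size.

144

With no prior estimate, use p = 0.5, giving p(1−p) = 0.25.
n = z²·p(1−p)/E² = 1.751² × 0.2500 / 0.073² = 3.0660 × 0.2500 / 0.005329 ≈ 143.84.
Rounding up gives n = 144.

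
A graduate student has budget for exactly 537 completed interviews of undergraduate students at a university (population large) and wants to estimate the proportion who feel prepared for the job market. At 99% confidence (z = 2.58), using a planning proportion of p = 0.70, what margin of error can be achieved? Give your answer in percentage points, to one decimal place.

5.1

SE(p̂) = √[p(1−p)/n] = √[0.2100/537] = 0.01978.
E = z × SE = 2.58 × 0.01978 = 0.05102, or 5.1 percentage points.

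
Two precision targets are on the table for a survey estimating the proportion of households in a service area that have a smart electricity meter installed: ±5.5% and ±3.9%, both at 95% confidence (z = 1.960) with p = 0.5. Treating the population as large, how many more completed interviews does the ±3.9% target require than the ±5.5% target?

314

At ±5.5%: n = 1.960² × 0.2500 / 0.055² ≈ 317.49 → 318.
At ±3.9%: n = 1.960² × 0.2500 / 0.039² ≈ 631.43 → 632.
Additional respondents: 632 − 318 = 314.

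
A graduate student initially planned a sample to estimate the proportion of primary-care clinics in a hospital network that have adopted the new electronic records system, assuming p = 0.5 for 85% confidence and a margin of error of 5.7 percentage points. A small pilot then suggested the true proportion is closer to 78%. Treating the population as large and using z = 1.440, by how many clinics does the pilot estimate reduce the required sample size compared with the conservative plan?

Conservative (p = 0.5): n = 1.440² × 0.25 / 0.057² ≈ 159.56 → 160.
Using p = 0.78: p(1−p) = 0.1716, so n = 1.440² × 0.1716 / 0.057² ≈ 109.52 → 110.
Reduction: 160 − 110 = 50.

50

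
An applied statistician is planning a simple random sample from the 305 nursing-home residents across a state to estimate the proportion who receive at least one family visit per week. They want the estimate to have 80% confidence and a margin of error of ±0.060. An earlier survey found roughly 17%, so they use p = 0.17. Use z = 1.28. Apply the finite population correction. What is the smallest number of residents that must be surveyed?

Unadjusted: n₀ = 1.28² × 0.17 × 0.83 / 0.060² ≈ 64.22, so n₀ = 65.
Finite population correction with N = 305: n = n₀ / (1 + (n₀−1)/N) = 65 / (1 + 64/305) = 65 / 1.2098 ≈ 53.73.
Rounding up, n = 54.

54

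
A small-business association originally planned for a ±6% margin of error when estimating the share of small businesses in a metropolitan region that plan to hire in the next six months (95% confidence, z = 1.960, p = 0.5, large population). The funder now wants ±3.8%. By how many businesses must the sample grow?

399

At ±6%: n = 1.960² × 0.2500 / 0.060² ≈ 266.78 → 267.
At ±3.8%: n = 1.960² × 0.2500 / 0.038² ≈ 665.10 → 666.
Additional respondents: 666 − 267 = 399.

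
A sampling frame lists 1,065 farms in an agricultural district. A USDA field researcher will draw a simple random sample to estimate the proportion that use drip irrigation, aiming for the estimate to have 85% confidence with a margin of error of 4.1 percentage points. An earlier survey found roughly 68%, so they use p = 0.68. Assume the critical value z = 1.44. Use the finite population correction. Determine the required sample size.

Unadjusted: n₀ = 1.44² × 0.68 × 0.32 / 0.041² ≈ 268.42, so n₀ = 269.
Finite population correction with N = 1,065: n = n₀ / (1 + (n₀−1)/N) = 269 / (1 + 268/1065) = 269 / 1.2516 ≈ 214.92.
Rounding up, n = 215.

215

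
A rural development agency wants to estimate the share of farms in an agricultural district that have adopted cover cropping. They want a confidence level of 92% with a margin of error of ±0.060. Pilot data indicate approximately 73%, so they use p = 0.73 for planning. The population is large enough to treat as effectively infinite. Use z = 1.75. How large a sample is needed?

With p = 0.73, p(1−p) = 0.1971.
n = z²·p(1−p)/E² = 1.75² × 0.1971 / 0.060² = 3.0625 × 0.1971 / 0.003600 ≈ 167.67.
Rounding up gives n = 168.

168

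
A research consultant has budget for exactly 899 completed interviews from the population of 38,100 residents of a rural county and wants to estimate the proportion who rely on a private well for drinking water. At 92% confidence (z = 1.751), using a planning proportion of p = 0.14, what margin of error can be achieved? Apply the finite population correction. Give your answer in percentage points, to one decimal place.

Finite-population factor: (N−n)/(N−1) = (38100−899)/(38100−1) = 0.9764.
SE(p̂) = √[p(1−p)/n · (N−n)/(N−1)] = √[0.1204/899 × 0.9764] = 0.01144.
E = z × SE = 1.751 × 0.01144 = 0.02002 ≈ 2.0 percentage points.

2.0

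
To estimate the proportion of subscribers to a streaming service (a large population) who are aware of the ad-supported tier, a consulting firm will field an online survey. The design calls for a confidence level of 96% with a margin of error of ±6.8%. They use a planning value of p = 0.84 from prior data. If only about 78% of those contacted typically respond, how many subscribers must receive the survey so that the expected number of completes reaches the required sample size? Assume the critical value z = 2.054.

158

Completed interviews needed: n₀ = 2.054² × 0.1344 / 0.068² ≈ 122.63 → 123.
At a 78% response rate, contacts needed = 123 / 0.78 ≈ 157.69 → 158.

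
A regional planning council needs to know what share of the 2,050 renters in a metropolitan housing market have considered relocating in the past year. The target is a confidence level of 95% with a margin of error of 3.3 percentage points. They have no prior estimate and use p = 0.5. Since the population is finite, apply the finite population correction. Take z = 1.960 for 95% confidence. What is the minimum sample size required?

Unadjusted: n₀ = 1.960² × 0.50 × 0.50 / 0.033² ≈ 881.91, so n₀ = 882.
Finite population correction with N = 2,050: n = n₀ / (1 + (n₀−1)/N) = 882 / (1 + 881/2050) = 882 / 1.4298 ≈ 616.89.
Rounding up, n = 617.

617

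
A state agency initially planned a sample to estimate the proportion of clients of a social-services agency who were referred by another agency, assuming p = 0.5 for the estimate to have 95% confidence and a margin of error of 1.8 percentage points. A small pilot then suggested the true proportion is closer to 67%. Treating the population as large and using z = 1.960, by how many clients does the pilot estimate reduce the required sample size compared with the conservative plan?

343

Conservative (p = 0.5): n = 1.960² × 0.25 / 0.018² ≈ 2964.20 → 2965.
Using p = 0.67: p(1−p) = 0.2211, so n = 1.960² × 0.2211 / 0.018² ≈ 2621.54 → 2622.
Reduction: 2965 − 2622 = 343.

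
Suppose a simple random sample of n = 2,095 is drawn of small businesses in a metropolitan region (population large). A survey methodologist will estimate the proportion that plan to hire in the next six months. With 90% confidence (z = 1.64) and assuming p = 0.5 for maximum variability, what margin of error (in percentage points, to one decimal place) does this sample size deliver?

1.8

SE(p̂) = √[p(1−p)/n] = √[0.2500/2095] = 0.01092.
E = z × SE = 1.64 × 0.01092 = 0.01792, or 1.8 percentage points.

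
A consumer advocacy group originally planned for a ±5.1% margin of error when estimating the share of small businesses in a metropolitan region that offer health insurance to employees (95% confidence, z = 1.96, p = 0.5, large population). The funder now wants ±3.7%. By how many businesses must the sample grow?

At ±5.1%: n = 1.96² × 0.2500 / 0.051² ≈ 369.24 → 370.
At ±3.7%: n = 1.96² × 0.2500 / 0.037² ≈ 701.53 → 702.
Additional respondents: 702 − 370 = 332.

332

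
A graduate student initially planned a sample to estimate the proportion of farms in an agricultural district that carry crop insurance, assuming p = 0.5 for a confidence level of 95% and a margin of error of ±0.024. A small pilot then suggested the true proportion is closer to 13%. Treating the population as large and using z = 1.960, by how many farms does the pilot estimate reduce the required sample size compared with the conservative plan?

913

Conservative (p = 0.5): n = 1.960² × 0.25 / 0.024² ≈ 1667.36 → 1668.
Using p = 0.13: p(1−p) = 0.1131, so n = 1.960² × 0.1131 / 0.024² ≈ 754.31 → 755.
Reduction: 1668 − 755 = 913.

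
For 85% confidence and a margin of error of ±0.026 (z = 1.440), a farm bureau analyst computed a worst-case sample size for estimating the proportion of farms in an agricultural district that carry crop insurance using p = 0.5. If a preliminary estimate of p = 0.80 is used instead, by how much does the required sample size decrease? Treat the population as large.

276

Conservative (p = 0.5): n = 1.440² × 0.25 / 0.026² ≈ 766.86 → 767.
Using p = 0.80: p(1−p) = 0.1600, so n = 1.440² × 0.1600 / 0.026² ≈ 490.79 → 491.
Reduction: 767 − 491 = 276.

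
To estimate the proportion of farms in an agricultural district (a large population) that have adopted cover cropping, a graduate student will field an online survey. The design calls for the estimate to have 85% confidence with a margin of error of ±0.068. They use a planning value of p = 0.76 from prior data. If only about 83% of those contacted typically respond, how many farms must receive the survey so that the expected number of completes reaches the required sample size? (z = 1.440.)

Completed interviews needed: n₀ = 1.440² × 0.1824 / 0.068² ≈ 81.80 → 82.
At an 83% response rate, contacts needed = 82 / 0.83 ≈ 98.80 → 99.

99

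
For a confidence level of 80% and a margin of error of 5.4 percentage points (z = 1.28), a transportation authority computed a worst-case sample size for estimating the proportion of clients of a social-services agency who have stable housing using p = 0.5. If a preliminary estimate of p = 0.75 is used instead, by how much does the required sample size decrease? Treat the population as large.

Conservative (p = 0.5): n = 1.28² × 0.25 / 0.054² ≈ 140.47 → 141.
Using p = 0.75: p(1−p) = 0.1875, so n = 1.28² × 0.1875 / 0.054² ≈ 105.35 → 106.
Reduction: 141 − 106 = 35.

35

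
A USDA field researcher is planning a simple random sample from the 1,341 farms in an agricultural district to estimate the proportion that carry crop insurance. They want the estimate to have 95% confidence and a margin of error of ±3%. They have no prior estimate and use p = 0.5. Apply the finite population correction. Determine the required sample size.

For 95% confidence, z = 1.960.
Unadjusted: n₀ = 1.960² × 0.50 × 0.50 / 0.030² ≈ 1067.11, so n₀ = 1068.
Finite population correction with N = 1,341: n = n₀ / (1 + (n₀−1)/N) = 1068 / (1 + 1067/1341) = 1068 / 1.7957 ≈ 594.76.
Rounding up, n = 595.

595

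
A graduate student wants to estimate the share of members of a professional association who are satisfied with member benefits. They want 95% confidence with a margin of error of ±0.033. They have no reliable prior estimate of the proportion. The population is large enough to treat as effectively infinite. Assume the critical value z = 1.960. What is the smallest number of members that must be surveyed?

With no prior estimate, use p = 0.5, giving p(1−p) = 0.25.
n = z²·p(1−p)/E² = 1.960² × 0.2500 / 0.033² = 3.8416 × 0.2500 / 0.001089 ≈ 881.91.
Rounding up gives n = 882.

882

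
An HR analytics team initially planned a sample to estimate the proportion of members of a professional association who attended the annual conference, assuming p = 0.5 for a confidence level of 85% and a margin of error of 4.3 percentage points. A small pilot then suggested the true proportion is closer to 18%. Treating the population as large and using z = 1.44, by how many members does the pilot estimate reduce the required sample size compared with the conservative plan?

Conservative (p = 0.5): n = 1.44² × 0.25 / 0.043² ≈ 280.37 → 281.
Using p = 0.18: p(1−p) = 0.1476, so n = 1.44² × 0.1476 / 0.043² ≈ 165.53 → 166.
Reduction: 281 − 166 = 115.

115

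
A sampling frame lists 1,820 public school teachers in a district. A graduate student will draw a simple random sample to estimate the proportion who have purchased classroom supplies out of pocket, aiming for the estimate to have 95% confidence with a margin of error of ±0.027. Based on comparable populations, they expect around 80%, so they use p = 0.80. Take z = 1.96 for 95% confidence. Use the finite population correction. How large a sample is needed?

577

Unadjusted: n₀ = 1.96² × 0.80 × 0.20 / 0.027² ≈ 843.15, so n₀ = 844.
Finite population correction with N = 1,820: n = n₀ / (1 + (n₀−1)/N) = 844 / (1 + 843/1820) = 844 / 1.4632 ≈ 576.82.
Rounding up, n = 577.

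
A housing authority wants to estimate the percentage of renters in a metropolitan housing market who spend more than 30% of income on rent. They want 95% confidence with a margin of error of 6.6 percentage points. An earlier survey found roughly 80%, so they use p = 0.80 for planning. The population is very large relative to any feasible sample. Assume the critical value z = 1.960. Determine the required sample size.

With p = 0.80, p(1−p) = 0.1600.
n = z²·p(1−p)/E² = 1.960² × 0.1600 / 0.066² = 3.8416 × 0.1600 / 0.004356 ≈ 141.11.
Rounding up gives n = 142.

142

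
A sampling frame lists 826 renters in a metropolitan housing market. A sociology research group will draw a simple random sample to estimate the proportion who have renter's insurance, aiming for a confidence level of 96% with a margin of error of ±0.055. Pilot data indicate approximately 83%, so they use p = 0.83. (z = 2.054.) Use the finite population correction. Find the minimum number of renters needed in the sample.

160

Unadjusted: n₀ = 2.054² × 0.83 × 0.17 / 0.055² ≈ 196.79, so n₀ = 197.
Finite population correction with N = 826: n = n₀ / (1 + (n₀−1)/N) = 197 / (1 + 196/826) = 197 / 1.2373 ≈ 159.22.
Rounding up, n = 160.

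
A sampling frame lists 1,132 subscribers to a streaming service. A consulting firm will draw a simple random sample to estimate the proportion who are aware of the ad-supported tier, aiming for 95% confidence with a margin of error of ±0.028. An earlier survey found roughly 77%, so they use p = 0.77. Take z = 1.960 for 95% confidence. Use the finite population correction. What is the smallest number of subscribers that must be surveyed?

Unadjusted: n₀ = 1.960² × 0.77 × 0.23 / 0.028² ≈ 867.79, so n₀ = 868.
Finite population correction with N = 1,132: n = n₀ / (1 + (n₀−1)/N) = 868 / (1 + 867/1132) = 868 / 1.7659 ≈ 491.53.
Rounding up, n = 492.

492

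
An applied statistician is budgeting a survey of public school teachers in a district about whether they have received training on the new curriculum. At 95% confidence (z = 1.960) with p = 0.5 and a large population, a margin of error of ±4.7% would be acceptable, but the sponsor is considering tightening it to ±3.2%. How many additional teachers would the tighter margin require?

503

At ±4.7%: n = 1.960² × 0.2500 / 0.047² ≈ 434.77 → 435.
At ±3.2%: n = 1.960² × 0.2500 / 0.032² ≈ 937.89 → 938.
Additional respondents: 938 − 435 = 503.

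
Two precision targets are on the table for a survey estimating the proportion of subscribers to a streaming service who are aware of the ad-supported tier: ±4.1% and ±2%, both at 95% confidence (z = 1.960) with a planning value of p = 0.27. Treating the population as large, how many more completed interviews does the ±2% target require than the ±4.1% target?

1442

At ±4.1%: n = 1.960² × 0.1971 / 0.041² ≈ 450.43 → 451.
At ±2%: n = 1.960² × 0.1971 / 0.020² ≈ 1892.95 → 1893.
Additional respondents: 1893 − 451 = 1442.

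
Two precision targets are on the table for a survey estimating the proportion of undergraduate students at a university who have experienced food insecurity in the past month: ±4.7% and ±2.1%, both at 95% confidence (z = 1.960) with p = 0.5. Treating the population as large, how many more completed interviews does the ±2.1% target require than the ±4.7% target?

1743

At ±4.7%: n = 1.960² × 0.2500 / 0.047² ≈ 434.77 → 435.
At ±2.1%: n = 1.960² × 0.2500 / 0.021² ≈ 2177.78 → 2178.
Additional respondents: 2178 − 435 = 1743.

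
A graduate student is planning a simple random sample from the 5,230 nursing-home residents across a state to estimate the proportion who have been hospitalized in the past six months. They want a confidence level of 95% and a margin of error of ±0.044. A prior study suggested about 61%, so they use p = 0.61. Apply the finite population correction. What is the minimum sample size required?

434

For 95% confidence, z = 1.960.
Unadjusted: n₀ = 1.960² × 0.61 × 0.39 / 0.044² ≈ 472.06, so n₀ = 473.
Finite population correction with N = 5,230: n = n₀ / (1 + (n₀−1)/N) = 473 / (1 + 472/5230) = 473 / 1.0902 ≈ 433.85.
Rounding up, n = 434.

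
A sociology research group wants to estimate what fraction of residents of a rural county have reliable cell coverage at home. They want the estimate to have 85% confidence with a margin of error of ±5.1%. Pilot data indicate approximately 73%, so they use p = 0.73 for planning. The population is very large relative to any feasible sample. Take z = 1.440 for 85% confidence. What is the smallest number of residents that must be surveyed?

158

With p = 0.73, p(1−p) = 0.1971.
n = z²·p(1−p)/E² = 1.440² × 0.1971 / 0.051² = 2.0736 × 0.1971 / 0.002601 ≈ 157.13.
Rounding up gives n = 158.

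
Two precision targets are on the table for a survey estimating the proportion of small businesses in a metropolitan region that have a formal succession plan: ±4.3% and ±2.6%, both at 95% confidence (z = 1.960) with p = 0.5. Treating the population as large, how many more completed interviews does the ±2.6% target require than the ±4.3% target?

901

At ±4.3%: n = 1.960² × 0.2500 / 0.043² ≈ 519.42 → 520.
At ±2.6%: n = 1.960² × 0.2500 / 0.026² ≈ 1420.71 → 1421.
Additional respondents: 1421 − 520 = 901.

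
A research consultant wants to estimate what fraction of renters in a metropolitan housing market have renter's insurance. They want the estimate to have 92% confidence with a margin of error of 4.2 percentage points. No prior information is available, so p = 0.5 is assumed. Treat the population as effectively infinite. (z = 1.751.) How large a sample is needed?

With p = 0.5, p(1−p) = 0.25.
n = z²·p(1−p)/E² = 1.751² × 0.2500 / 0.042² = 3.0660 × 0.2500 / 0.001764 ≈ 434.52.
Rounding up gives n = 435.

435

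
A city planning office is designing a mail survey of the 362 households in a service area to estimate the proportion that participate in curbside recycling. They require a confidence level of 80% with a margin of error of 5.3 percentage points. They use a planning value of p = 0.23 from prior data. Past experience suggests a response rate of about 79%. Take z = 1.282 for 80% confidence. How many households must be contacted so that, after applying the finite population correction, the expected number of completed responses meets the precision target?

103

Completed interviews needed (unadjusted): n₀ = 1.282² × 0.1771 / 0.053² ≈ 103.62 → 104.
FPC for N = 362: n = 104 / (1 + 103/362) = 104 / 1.2845 ≈ 80.96 → 81.
At a 79% response rate, contacts needed = 81 / 0.79 ≈ 102.53 → 103.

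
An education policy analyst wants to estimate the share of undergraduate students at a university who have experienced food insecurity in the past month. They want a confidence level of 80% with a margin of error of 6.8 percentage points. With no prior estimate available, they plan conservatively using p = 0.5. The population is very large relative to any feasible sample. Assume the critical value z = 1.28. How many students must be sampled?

89

With p = 0.5, p(1−p) = 0.25.
n = z²·p(1−p)/E² = 1.28² × 0.2500 / 0.068² = 1.6384 × 0.2500 / 0.004624 ≈ 88.58.
Rounding up gives n = 89.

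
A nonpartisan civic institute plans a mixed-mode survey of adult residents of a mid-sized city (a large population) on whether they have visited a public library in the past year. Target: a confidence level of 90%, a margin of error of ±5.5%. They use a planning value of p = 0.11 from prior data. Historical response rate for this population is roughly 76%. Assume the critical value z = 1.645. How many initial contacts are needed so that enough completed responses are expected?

116

Completed interviews needed: n₀ = 1.645² × 0.0979 / 0.055² ≈ 87.58 → 88.
At a 76% response rate, contacts needed = 88 / 0.76 ≈ 115.79 → 116.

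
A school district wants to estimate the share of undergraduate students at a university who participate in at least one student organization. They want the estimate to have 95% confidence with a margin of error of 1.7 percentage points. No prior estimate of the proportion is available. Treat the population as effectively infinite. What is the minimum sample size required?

3324

For 95% confidence, z = 1.960.
With no prior estimate, use p = 0.5, giving p(1−p) = 0.25.
n = z²·p(1−p)/E² = 1.960² × 0.2500 / 0.017² = 3.8416 × 0.2500 / 0.000289 ≈ 3323.18.
Rounding up gives n = 3324.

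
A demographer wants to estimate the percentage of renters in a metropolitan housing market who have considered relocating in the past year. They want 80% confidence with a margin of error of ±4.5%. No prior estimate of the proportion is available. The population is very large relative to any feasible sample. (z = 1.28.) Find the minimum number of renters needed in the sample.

With no prior estimate, use p = 0.5, giving p(1−p) = 0.25.
n = z²·p(1−p)/E² = 1.28² × 0.2500 / 0.045² = 1.6384 × 0.2500 / 0.002025 ≈ 202.27.
Rounding up gives n = 203.

203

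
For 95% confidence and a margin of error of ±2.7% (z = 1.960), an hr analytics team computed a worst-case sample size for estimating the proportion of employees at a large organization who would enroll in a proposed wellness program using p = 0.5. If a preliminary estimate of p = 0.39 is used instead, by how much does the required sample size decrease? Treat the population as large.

Conservative (p = 0.5): n = 1.960² × 0.25 / 0.027² ≈ 1317.42 → 1318.
Using p = 0.39: p(1−p) = 0.2379, so n = 1.960² × 0.2379 / 0.027² ≈ 1253.66 → 1254.
Reduction: 1318 − 1254 = 64.

64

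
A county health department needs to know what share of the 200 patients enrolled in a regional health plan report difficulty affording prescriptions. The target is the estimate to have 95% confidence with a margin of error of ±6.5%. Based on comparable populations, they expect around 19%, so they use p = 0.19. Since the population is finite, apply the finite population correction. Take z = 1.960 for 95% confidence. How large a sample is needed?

83

Unadjusted: n₀ = 1.960² × 0.19 × 0.81 / 0.065² ≈ 139.93, so n₀ = 140.
Finite population correction with N = 200: n = n₀ / (1 + (n₀−1)/N) = 140 / (1 + 139/200) = 140 / 1.6950 ≈ 82.60.
Rounding up, n = 83.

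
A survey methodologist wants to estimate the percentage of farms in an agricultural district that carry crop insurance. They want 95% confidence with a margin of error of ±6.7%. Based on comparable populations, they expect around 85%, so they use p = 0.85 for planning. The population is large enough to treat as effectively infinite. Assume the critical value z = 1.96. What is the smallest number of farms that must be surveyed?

With p = 0.85, p(1−p) = 0.1275.
n = z²·p(1−p)/E² = 1.96² × 0.1275 / 0.067² = 3.8416 × 0.1275 / 0.004489 ≈ 109.11.
Rounding up gives n = 110.

110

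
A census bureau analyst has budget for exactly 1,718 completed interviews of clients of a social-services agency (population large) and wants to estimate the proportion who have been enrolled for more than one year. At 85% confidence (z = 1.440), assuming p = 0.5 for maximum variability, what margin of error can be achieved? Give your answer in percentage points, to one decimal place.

1.7

SE(p̂) = √[p(1−p)/n] = √[0.2500/1718] = 0.01206.
E = z × SE = 1.440 × 0.01206 = 0.01737, or 1.7 percentage points.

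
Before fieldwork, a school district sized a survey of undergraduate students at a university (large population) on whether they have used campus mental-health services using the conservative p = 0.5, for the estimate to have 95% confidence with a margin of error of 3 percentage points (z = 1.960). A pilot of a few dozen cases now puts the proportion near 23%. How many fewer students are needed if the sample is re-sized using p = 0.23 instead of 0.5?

Conservative (p = 0.5): n = 1.960² × 0.25 / 0.030² ≈ 1067.11 → 1068.
Using p = 0.23: p(1−p) = 0.1771, so n = 1.960² × 0.1771 / 0.030² ≈ 755.94 → 756.
Reduction: 1068 − 756 = 312.

312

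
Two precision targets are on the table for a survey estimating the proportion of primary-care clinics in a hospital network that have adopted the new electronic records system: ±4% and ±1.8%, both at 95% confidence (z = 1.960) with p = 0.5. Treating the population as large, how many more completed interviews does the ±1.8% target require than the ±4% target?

2364

At ±4%: n = 1.960² × 0.2500 / 0.040² ≈ 600.25 → 601.
At ±1.8%: n = 1.960² × 0.2500 / 0.018² ≈ 2964.20 → 2965.
Additional respondents: 2965 − 601 = 2364.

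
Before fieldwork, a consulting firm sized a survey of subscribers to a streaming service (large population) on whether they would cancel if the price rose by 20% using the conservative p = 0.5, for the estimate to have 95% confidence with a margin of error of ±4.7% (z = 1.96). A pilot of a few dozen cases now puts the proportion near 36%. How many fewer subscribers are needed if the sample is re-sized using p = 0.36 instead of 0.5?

Conservative (p = 0.5): n = 1.96² × 0.25 / 0.047² ≈ 434.77 → 435.
Using p = 0.36: p(1−p) = 0.2304, so n = 1.96² × 0.2304 / 0.047² ≈ 400.68 → 401.
Reduction: 435 − 401 = 34.

34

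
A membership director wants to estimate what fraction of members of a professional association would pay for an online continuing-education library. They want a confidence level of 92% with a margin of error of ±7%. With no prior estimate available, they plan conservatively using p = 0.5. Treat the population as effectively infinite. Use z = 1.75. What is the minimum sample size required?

With p = 0.5, p(1−p) = 0.25.
n = z²·p(1−p)/E² = 1.75² × 0.2500 / 0.070² = 3.0625 × 0.2500 / 0.004900 ≈ 156.25.
Rounding up gives n = 157.

157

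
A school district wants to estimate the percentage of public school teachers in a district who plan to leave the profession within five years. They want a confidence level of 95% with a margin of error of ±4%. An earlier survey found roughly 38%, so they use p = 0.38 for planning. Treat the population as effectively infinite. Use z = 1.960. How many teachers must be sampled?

566

With p = 0.38, p(1−p) = 0.2356.
n = z²·p(1−p)/E² = 1.960² × 0.2356 / 0.040² = 3.8416 × 0.2356 / 0.001600 ≈ 565.68.
Rounding up gives n = 566.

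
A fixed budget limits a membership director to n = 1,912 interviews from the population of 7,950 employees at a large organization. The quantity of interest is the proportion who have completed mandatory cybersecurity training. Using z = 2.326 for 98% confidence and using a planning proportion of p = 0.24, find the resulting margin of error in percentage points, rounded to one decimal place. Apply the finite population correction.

Finite-population factor: (N−n)/(N−1) = (7950−1912)/(7950−1) = 0.7596.
SE(p̂) = √[p(1−p)/n · (N−n)/(N−1)] = √[0.1824/1912 × 0.7596] = 0.00851.
E = z × SE = 2.326 × 0.00851 = 0.01980 ≈ 2.0 percentage points.

2.0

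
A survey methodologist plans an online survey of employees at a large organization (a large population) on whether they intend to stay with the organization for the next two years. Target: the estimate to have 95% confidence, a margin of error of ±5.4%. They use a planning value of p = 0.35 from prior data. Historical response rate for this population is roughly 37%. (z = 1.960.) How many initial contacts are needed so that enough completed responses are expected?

Completed interviews needed: n₀ = 1.960² × 0.2275 / 0.054² ≈ 299.71 → 300.
At a 37% response rate, contacts needed = 300 / 0.37 ≈ 810.81 → 811.

811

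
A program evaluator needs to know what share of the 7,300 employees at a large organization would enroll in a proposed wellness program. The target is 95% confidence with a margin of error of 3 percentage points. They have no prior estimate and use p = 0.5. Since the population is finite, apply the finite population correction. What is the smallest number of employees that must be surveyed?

For 95% confidence, z = 1.960.
Unadjusted: n₀ = 1.960² × 0.50 × 0.50 / 0.030² ≈ 1067.11, so n₀ = 1068.
Finite population correction with N = 7,300: n = n₀ / (1 + (n₀−1)/N) = 1068 / (1 + 1067/7300) = 1068 / 1.1462 ≈ 931.80.
Rounding up, n = 932.

932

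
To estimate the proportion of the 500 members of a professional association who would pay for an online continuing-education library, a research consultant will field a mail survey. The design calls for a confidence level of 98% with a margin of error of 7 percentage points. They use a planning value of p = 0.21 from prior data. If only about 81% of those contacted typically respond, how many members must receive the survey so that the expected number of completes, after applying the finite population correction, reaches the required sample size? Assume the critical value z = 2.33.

Completed interviews needed (unadjusted): n₀ = 2.33² × 0.1659 / 0.070² ≈ 183.81 → 184.
FPC for N = 500: n = 184 / (1 + 183/500) = 184 / 1.3660 ≈ 134.70 → 135.
At an 81% response rate, contacts needed = 135 / 0.81 ≈ 166.67 → 167.

167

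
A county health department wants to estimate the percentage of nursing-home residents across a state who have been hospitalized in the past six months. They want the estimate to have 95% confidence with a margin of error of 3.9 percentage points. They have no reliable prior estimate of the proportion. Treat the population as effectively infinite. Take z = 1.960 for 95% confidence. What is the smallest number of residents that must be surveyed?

With no prior estimate, use p = 0.5, giving p(1−p) = 0.25.
n = z²·p(1−p)/E² = 1.960² × 0.2500 / 0.039² = 3.8416 × 0.2500 / 0.001521 ≈ 631.43.
Rounding up gives n = 632.

632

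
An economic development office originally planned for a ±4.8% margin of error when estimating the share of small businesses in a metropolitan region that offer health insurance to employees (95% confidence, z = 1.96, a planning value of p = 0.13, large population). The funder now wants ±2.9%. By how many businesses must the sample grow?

328

At ±4.8%: n = 1.96² × 0.1131 / 0.048² ≈ 188.58 → 189.
At ±2.9%: n = 1.96² × 0.1131 / 0.029² ≈ 516.63 → 517.
Additional respondents: 517 − 189 = 328.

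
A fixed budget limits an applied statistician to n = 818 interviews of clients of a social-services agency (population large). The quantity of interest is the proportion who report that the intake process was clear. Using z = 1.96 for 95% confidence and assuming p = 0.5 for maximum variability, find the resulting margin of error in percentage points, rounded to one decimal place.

3.4

SE(p̂) = √[p(1−p)/n] = √[0.2500/818] = 0.01748.
E = z × SE = 1.96 × 0.01748 = 0.03426, or 3.4 percentage points.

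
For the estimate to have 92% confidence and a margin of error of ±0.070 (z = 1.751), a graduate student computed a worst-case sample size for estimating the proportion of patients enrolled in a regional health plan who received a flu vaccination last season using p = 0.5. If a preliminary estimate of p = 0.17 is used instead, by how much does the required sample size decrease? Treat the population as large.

Conservative (p = 0.5): n = 1.751² × 0.25 / 0.070² ≈ 156.43 → 157.
Using p = 0.17: p(1−p) = 0.1411, so n = 1.751² × 0.1411 / 0.070² ≈ 88.29 → 89.
Reduction: 157 − 89 = 68.

68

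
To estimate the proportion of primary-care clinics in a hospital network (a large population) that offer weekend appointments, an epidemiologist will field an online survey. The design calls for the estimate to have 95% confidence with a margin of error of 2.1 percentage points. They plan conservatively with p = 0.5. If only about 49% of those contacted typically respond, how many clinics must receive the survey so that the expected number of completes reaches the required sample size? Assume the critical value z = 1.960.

Completed interviews needed: n₀ = 1.960² × 0.2500 / 0.021² ≈ 2177.78 → 2178.
At a 49% response rate, contacts needed = 2178 / 0.49 ≈ 4444.90 → 4445.

4445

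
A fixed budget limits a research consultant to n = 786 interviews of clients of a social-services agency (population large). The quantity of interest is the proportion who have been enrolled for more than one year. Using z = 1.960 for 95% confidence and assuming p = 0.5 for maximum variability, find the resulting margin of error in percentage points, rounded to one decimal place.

3.5

SE(p̂) = √[p(1−p)/n] = √[0.2500/786] = 0.01783.
E = z × SE = 1.960 × 0.01783 = 0.03496, or 3.5 percentage points.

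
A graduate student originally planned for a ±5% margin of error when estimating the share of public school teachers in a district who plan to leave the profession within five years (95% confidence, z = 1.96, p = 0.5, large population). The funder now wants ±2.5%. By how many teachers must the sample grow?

At ±5%: n = 1.96² × 0.2500 / 0.050² ≈ 384.16 → 385.
At ±2.5%: n = 1.96² × 0.2500 / 0.025² ≈ 1536.64 → 1537.
Additional respondents: 1537 − 385 = 1152.

1152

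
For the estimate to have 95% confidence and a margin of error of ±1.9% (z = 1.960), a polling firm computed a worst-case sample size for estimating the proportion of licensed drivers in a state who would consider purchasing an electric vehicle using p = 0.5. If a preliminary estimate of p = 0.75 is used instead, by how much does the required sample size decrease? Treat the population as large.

665

Conservative (p = 0.5): n = 1.960² × 0.25 / 0.019² ≈ 2660.39 → 2661.
Using p = 0.75: p(1−p) = 0.1875, so n = 1.960² × 0.1875 / 0.019² ≈ 1995.29 → 1996.
Reduction: 2661 − 1996 = 665.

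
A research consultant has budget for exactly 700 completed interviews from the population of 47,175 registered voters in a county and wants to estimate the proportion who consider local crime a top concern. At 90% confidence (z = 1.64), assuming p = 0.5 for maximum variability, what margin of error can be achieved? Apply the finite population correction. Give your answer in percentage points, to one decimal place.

Finite-population factor: (N−n)/(N−1) = (47175−700)/(47175−1) = 0.9852.
SE(p̂) = √[p(1−p)/n · (N−n)/(N−1)] = √[0.2500/700 × 0.9852] = 0.01876.
E = z × SE = 1.64 × 0.01876 = 0.03076 ≈ 3.1 percentage points.

3.1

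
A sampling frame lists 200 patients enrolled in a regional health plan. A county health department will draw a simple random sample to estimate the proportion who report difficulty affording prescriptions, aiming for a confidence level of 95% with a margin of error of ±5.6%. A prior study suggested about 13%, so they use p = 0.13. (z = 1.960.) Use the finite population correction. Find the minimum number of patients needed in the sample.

83

Unadjusted: n₀ = 1.960² × 0.13 × 0.87 / 0.056² ≈ 138.55, so n₀ = 139.
Finite population correction with N = 200: n = n₀ / (1 + (n₀−1)/N) = 139 / (1 + 138/200) = 139 / 1.6900 ≈ 82.25.
Rounding up, n = 83.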